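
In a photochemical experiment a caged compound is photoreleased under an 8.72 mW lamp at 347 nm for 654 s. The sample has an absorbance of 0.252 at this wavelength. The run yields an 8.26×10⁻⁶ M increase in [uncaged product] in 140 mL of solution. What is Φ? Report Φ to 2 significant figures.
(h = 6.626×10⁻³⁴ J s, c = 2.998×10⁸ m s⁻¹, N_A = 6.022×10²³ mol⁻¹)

Φ = 0.16

Product: (8.26×10⁻⁶ M)(0.14 L) = 1.156×10⁻⁶ mol.
Photon energy at 347 nm: hc/λ = (6.626×10⁻³⁴)(2.998×10⁸)/(347×10⁻⁹) = 5.725×10⁻¹⁹ J.
Energy delivered: (8.72 mW)(654 s) = 5.703 J.
Photons incident: 5.703 / 5.725×10⁻¹⁹ = 9.962×10¹⁸, i.e. 9.962×10¹⁸/6.022×10²³ = 1.654×10⁻⁵ mol.
Fraction absorbed: 1 − 10^(−0.252) = 0.4402.
Photons absorbed: 0.4402 × 1.654×10⁻⁵ = 7.281×10⁻⁶ mol.
Φ = 1.156×10⁻⁶ mol / 7.281×10⁻⁶ mol photons = 0.16.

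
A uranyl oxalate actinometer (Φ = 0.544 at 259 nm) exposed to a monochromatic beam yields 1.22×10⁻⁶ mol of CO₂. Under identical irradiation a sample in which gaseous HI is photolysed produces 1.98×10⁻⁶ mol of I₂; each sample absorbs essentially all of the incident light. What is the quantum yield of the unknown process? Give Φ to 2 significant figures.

Φ = 0.88

Photons absorbed by the actinometer: 1.22×10⁻⁶ / 0.544 = 2.243×10⁻⁶ mol.
Φ(unknown) = 1.98×10⁻⁶ / 2.243×10⁻⁶ = 0.88.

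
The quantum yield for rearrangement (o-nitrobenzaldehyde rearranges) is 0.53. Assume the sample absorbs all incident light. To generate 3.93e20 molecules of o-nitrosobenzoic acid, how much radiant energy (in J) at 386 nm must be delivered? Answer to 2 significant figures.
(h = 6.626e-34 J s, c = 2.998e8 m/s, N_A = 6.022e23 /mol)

380 J

Product: 3.93e20 / 6.022e23 = 6.526e-4 mol.
Photons that must be absorbed: 6.526e-4 / 0.53 = 0.001231 mol.
Photon energy: hc/λ = 5.146e-19 J; per mole, 3.099e5 J mol⁻¹.
Energy required: 0.001231 × 3.099e5 = 380 J.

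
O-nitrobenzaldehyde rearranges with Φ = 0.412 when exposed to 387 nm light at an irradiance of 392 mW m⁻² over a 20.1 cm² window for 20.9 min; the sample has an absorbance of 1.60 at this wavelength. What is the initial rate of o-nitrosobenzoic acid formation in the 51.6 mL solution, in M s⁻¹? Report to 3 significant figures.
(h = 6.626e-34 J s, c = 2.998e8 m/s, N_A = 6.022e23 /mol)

Photon energy at 387 nm: hc/λ = (6.626e-34)(2.998e8)/(387e-9) = 5.133e-19 J.
Energy delivered: (392 mW m⁻²)(20.1e-4 m²)(1254 s) = 0.9881 J.
Photons incident: 0.9881 / 5.133e-19 = 1.925e18, i.e. 1.925e18/6.022e23 = 3.197e-6 mol.
Fraction absorbed: 1 − 10^(−1.60) = 0.9749.
Photons absorbed: 0.9749 × 3.197e-6 = 3.117e-6 mol.
Product formed: 0.412 × 3.117e-6 = 1.284e-6 mol.
Rate: 1.284e-6 mol / (1254 s × 0.0516 L) = 1.98e-8 M s⁻¹.

1.98e-8 M s⁻¹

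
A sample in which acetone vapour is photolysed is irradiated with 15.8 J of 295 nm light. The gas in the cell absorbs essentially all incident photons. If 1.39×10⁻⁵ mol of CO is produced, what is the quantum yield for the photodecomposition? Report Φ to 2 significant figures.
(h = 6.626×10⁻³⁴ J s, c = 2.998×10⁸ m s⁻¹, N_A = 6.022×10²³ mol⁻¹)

Φ = 0.36

Photon energy at 295 nm: hc/λ = (6.626×10⁻³⁴)(2.998×10⁸)/(295×10⁻⁹) = 6.734×10⁻¹⁹ J.
Photons incident: 15.8 / 6.734×10⁻¹⁹ = 2.346×10¹⁹, i.e. 2.346×10¹⁹/6.022×10²³ = 3.896×10⁻⁵ mol.
Φ = 1.39×10⁻⁵ mol / 3.896×10⁻⁵ mol photons = 0.36.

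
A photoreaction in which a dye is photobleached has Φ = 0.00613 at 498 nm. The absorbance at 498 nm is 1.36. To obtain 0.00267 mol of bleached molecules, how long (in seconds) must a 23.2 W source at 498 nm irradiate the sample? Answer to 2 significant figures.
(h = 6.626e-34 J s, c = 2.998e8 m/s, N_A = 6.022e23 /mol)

Photons that must be absorbed: 0.00267 / 0.00613 = 0.4356 mol.
Fraction absorbed: 1 − 10^(−1.36) = 0.9563.
Incident photons needed: 0.4356 / 0.9563 = 0.4555 mol.
Photon energy: hc/λ = 3.989e-19 J; per mole, 2.402e5 J mol⁻¹.
Energy required: 0.4555 × 2.402e5 = 1.094e5 J.
Time: 1.094e5 J / 23.2 W = 4700 s.

t ≈ 4700 s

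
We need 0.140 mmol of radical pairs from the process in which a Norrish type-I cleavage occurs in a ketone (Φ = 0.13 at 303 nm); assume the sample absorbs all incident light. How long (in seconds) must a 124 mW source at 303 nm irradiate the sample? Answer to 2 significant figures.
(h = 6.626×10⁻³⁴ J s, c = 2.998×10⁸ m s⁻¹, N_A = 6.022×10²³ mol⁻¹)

t ≈ 3400 s

Product: 0.140 mmol = 1.40×10⁻⁴ mol.
Photons that must be absorbed: 1.40×10⁻⁴ / 0.13 = 0.001077 mol.
Photon energy: hc/λ = 6.556×10⁻¹⁹ J; per mole, 3.948×10⁵ J mol⁻¹.
Energy required: 0.001077 × 3.948×10⁵ = 425.2 J.
Time: 425.2 J / 0.124 W = 3400 s.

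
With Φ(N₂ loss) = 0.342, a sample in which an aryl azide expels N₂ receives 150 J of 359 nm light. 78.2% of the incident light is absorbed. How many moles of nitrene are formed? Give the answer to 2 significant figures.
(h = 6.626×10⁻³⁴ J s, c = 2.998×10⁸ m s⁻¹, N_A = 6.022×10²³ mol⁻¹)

1.2×10⁻⁴ mol

Photon energy at 359 nm: hc/λ = (6.626×10⁻³⁴)(2.998×10⁸)/(359×10⁻⁹) = 5.533×10⁻¹⁹ J.
Photons incident: 150 / 5.533×10⁻¹⁹ = 2.711×10²⁰, i.e. 2.711×10²⁰/6.022×10²³ = 4.502×10⁻⁴ mol.
Photons absorbed: 0.782 × 4.502×10⁻⁴ = 3.521×10⁻⁴ mol.
Product: Φ × n_abs = 0.342 × 3.521×10⁻⁴ = 1.204×10⁻⁴ mol.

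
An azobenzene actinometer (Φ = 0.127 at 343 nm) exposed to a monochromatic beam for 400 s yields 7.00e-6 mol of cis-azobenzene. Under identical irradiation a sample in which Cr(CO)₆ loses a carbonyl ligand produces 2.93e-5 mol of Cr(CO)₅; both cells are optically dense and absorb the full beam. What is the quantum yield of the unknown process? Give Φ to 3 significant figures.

Photons absorbed by the actinometer: 7.00e-6 / 0.127 = 5.512e-5 mol.
Φ(unknown) = 2.93e-5 / 5.512e-5 = 0.532.

Φ = 0.532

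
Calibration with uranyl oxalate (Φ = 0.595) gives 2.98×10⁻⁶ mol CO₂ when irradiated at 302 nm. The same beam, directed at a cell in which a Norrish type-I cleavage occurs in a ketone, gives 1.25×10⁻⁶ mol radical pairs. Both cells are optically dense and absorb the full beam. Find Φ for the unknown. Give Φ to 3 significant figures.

Photons absorbed by the actinometer: 2.98×10⁻⁶ / 0.595 = 5.008×10⁻⁶ mol.
Φ(unknown) = 1.25×10⁻⁶ / 5.008×10⁻⁶ = 0.250.

Φ = 0.250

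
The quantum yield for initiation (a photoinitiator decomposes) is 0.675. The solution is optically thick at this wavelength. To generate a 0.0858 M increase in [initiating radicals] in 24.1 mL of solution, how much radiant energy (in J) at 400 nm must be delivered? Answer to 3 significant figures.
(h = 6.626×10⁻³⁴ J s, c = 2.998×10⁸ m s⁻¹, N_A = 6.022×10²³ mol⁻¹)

916 J

Product: (0.0858 M)(0.0241 L) = 0.002068 mol.
Photons that must be absorbed: 0.002068 / 0.675 = 0.003064 mol.
Photon energy: hc/λ = 4.966×10⁻¹⁹ J; per mole, 2.991×10⁵ J mol⁻¹.
Energy required: 0.003064 × 2.991×10⁵ = 916 J.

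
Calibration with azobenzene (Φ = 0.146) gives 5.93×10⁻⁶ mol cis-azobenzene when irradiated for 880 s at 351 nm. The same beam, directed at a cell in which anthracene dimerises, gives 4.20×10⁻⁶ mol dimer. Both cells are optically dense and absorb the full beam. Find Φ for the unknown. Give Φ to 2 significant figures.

Φ = 0.10

Photons absorbed by the actinometer: 5.93×10⁻⁶ / 0.146 = 4.062×10⁻⁵ mol.
Φ(unknown) = 4.20×10⁻⁶ / 4.062×10⁻⁵ = 0.10.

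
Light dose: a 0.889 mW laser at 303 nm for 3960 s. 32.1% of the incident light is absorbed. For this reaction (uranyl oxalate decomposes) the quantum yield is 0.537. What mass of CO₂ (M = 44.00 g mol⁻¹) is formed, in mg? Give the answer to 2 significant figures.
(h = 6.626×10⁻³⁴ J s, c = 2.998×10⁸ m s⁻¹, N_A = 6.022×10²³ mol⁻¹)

0.068 mg

Photon energy at 303 nm: hc/λ = (6.626×10⁻³⁴)(2.998×10⁸)/(303×10⁻⁹) = 6.556×10⁻¹⁹ J.
Energy delivered: (0.889 mW)(3960 s) = 3.520 J.
Photons incident: 3.520 / 6.556×10⁻¹⁹ = 5.369×10¹⁸, i.e. 5.369×10¹⁸/6.022×10²³ = 8.916×10⁻⁶ mol.
Photons absorbed: 0.321 × 8.916×10⁻⁶ = 2.862×10⁻⁶ mol.
Product: Φ × n_abs = 0.537 × 2.862×10⁻⁶ = 1.537×10⁻⁶ mol.
Mass: 1.537×10⁻⁶ × 44.00 = 6.763×10⁻⁵ g = 0.068 mg.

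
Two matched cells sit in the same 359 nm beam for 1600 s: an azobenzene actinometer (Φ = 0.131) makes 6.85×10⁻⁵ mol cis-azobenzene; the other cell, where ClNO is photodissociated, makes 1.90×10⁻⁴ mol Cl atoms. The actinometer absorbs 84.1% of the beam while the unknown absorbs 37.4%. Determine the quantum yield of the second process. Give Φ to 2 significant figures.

Photons absorbed by the actinometer: 6.85×10⁻⁵ / 0.131 = 5.229×10⁻⁴ mol.
Incident flux: 5.229×10⁻⁴ / 0.841 = 6.218×10⁻⁴ einstein.
Absorbed by unknown: 0.374 × 6.218×10⁻⁴ = 2.326×10⁻⁴ mol.
Φ(unknown) = 1.90×10⁻⁴ / 2.326×10⁻⁴ = 0.82.

Φ = 0.82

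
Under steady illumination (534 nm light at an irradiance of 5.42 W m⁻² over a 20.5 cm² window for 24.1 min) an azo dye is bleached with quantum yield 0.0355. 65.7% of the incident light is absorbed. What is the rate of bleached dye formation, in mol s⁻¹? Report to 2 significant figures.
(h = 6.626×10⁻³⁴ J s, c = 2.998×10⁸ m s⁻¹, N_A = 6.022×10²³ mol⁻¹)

Photon energy at 534 nm: hc/λ = (6.626×10⁻³⁴)(2.998×10⁸)/(534×10⁻⁹) = 3.720×10⁻¹⁹ J.
Energy delivered: (5.42 W m⁻²)(20.5×10⁻⁴ m²)(1446 s) = 16.07 J.
Photons incident: 16.07 / 3.720×10⁻¹⁹ = 4.320×10¹⁹, i.e. 4.320×10¹⁹/6.022×10²³ = 7.174×10⁻⁵ mol.
Photons absorbed: 0.657 × 7.174×10⁻⁵ = 4.713×10⁻⁵ mol.
Product formed: 0.0355 × 4.713×10⁻⁵ = 1.673×10⁻⁶ mol.
Rate: 1.673×10⁻⁶ / 1446 s = 1.2×10⁻⁹ mol s⁻¹.

1.2×10⁻⁹ mol s⁻¹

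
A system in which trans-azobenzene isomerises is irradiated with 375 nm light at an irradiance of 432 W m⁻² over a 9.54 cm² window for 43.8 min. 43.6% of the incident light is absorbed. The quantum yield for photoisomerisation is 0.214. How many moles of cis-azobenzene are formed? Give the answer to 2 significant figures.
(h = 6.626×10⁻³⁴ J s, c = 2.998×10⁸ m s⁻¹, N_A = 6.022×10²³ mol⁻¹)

3.2×10⁻⁴ mol

Photon energy at 375 nm: hc/λ = (6.626×10⁻³⁴)(2.998×10⁸)/(375×10⁻⁹) = 5.297×10⁻¹⁹ J.
Energy delivered: (432 W m⁻²)(9.54×10⁻⁴ m²)(2628 s) = 1083 J.
Photons incident: 1083 / 5.297×10⁻¹⁹ = 2.045×10²¹, i.e. 2.045×10²¹/6.022×10²³ = 0.003396 mol.
Photons absorbed: 0.436 × 0.003396 = 0.001481 mol.
Product: Φ × n_abs = 0.214 × 0.001481 = 3.169×10⁻⁴ mol.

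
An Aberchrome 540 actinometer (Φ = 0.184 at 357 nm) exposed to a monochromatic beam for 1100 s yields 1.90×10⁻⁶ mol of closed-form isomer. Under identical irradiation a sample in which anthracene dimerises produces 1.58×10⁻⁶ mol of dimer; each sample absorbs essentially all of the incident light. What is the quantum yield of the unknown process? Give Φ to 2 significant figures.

Φ = 0.15

Photons absorbed by the actinometer: 1.90×10⁻⁶ / 0.184 = 1.033×10⁻⁵ mol.
Φ(unknown) = 1.58×10⁻⁶ / 1.033×10⁻⁵ = 0.15.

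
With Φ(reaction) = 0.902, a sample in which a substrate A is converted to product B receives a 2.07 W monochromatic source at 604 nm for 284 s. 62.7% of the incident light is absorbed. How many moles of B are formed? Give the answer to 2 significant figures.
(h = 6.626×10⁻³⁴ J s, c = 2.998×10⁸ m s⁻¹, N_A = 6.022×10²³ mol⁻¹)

Photon energy at 604 nm: hc/λ = (6.626×10⁻³⁴)(2.998×10⁸)/(604×10⁻⁹) = 3.289×10⁻¹⁹ J.
Energy delivered: (2.07 W)(284 s) = 587.9 J.
Photons incident: 587.9 / 3.289×10⁻¹⁹ = 1.787×10²¹, i.e. 1.787×10²¹/6.022×10²³ = 0.002967 mol.
Photons absorbed: 0.627 × 0.002967 = 0.001860 mol.
Product: Φ × n_abs = 0.902 × 0.001860 = 0.001678 mol.

0.0017 mol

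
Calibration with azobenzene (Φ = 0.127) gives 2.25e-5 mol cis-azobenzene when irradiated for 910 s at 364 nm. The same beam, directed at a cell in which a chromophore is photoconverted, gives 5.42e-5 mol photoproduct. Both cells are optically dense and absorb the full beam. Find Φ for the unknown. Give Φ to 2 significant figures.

Φ = 0.31

Photons absorbed by the actinometer: 2.25e-5 / 0.127 = 1.772e-4 mol.
Φ(unknown) = 5.42e-5 / 1.772e-4 = 0.31.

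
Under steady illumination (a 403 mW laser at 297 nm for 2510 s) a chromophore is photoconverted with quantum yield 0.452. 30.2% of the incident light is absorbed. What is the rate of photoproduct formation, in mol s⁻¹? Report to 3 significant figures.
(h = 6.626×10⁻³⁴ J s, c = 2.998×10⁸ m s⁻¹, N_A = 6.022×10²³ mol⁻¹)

Photon energy at 297 nm: hc/λ = (6.626×10⁻³⁴)(2.998×10⁸)/(297×10⁻⁹) = 6.688×10⁻¹⁹ J.
Energy delivered: (403 mW)(2510 s) = 1012 J.
Photons incident: 1012 / 6.688×10⁻¹⁹ = 1.513×10²¹, i.e. 1.513×10²¹/6.022×10²³ = 0.002512 mol.
Photons absorbed: 0.302 × 0.002512 = 7.586×10⁻⁴ mol.
Product formed: 0.452 × 7.586×10⁻⁴ = 3.429×10⁻⁴ mol.
Rate: 3.429×10⁻⁴ / 2510 s = 1.37×10⁻⁷ mol s⁻¹.

1.37×10⁻⁷ mol s⁻¹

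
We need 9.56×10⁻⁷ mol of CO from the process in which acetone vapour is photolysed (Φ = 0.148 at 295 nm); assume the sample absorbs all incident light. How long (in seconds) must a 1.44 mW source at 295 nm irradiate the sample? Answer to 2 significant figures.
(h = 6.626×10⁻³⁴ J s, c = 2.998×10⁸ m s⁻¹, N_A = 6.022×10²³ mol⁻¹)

Photons that must be absorbed: 9.56×10⁻⁷ / 0.148 = 6.459×10⁻⁶ mol.
Photon energy: hc/λ = 6.734×10⁻¹⁹ J; per mole, 4.055×10⁵ J mol⁻¹.
Energy required: 6.459×10⁻⁶ × 4.055×10⁵ = 2.619 J.
Time: 2.619 J / 0.00144 W = 1800 s.

t ≈ 1800 s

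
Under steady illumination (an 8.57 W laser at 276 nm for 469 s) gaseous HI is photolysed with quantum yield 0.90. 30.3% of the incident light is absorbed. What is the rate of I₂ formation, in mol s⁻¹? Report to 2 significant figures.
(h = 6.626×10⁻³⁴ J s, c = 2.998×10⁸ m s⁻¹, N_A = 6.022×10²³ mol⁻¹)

Photon energy at 276 nm: hc/λ = (6.626×10⁻³⁴)(2.998×10⁸)/(276×10⁻⁹) = 7.197×10⁻¹⁹ J.
Energy delivered: (8.57 W)(469 s) = 4019 J.
Photons incident: 4019 / 7.197×10⁻¹⁹ = 5.584×10²¹, i.e. 5.584×10²¹/6.022×10²³ = 0.009273 mol.
Photons absorbed: 0.303 × 0.009273 = 0.002810 mol.
Product formed: 0.90 × 0.002810 = 0.002529 mol.
Rate: 0.002529 / 469 s = 5.4×10⁻⁶ mol s⁻¹.

5.4×10⁻⁶ mol s⁻¹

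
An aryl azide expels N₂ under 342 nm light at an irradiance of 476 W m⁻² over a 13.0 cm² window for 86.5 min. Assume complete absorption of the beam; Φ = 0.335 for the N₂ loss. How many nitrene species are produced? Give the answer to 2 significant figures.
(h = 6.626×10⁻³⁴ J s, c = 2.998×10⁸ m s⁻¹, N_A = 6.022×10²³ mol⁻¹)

Photon energy at 342 nm: hc/λ = (6.626×10⁻³⁴)(2.998×10⁸)/(342×10⁻⁹) = 5.808×10⁻¹⁹ J.
Energy delivered: (476 W m⁻²)(13.0×10⁻⁴ m²)(5190 s) = 3212 J.
Photons incident: 3212 / 5.808×10⁻¹⁹ = 5.530×10²¹, i.e. 5.530×10²¹/6.022×10²³ = 0.009183 mol.
Product: Φ × n_abs = 0.335 × 0.009183 = 0.003076 mol.
As a count: 0.003076 × 6.022×10²³ = 1.9×10²¹.

1.9×10²¹ species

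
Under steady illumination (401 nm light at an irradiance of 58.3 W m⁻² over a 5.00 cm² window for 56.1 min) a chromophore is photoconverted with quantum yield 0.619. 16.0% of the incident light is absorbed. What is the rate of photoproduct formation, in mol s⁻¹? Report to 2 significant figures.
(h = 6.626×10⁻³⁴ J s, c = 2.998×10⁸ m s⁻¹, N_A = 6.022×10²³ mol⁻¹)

Photon energy at 401 nm: hc/λ = (6.626×10⁻³⁴)(2.998×10⁸)/(401×10⁻⁹) = 4.954×10⁻¹⁹ J.
Energy delivered: (58.3 W m⁻²)(5.00×10⁻⁴ m²)(3366 s) = 98.12 J.
Photons incident: 98.12 / 4.954×10⁻¹⁹ = 1.981×10²⁰, i.e. 1.981×10²⁰/6.022×10²³ = 3.290×10⁻⁴ mol.
Photons absorbed: 0.160 × 3.290×10⁻⁴ = 5.264×10⁻⁵ mol.
Product formed: 0.619 × 5.264×10⁻⁵ = 3.258×10⁻⁵ mol.
Rate: 3.258×10⁻⁵ / 3366 s = 9.7×10⁻⁹ mol s⁻¹.

9.7×10⁻⁹ mol s⁻¹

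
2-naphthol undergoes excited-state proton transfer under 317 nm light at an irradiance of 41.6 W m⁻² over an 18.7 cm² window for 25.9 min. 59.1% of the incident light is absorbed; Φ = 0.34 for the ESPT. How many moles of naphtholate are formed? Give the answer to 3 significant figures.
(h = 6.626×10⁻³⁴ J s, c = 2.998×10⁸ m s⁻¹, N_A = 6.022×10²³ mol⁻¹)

6.44×10⁻⁵ mol

Photon energy at 317 nm: hc/λ = (6.626×10⁻³⁴)(2.998×10⁸)/(317×10⁻⁹) = 6.266×10⁻¹⁹ J.
Energy delivered: (41.6 W m⁻²)(18.7×10⁻⁴ m²)(1554 s) = 120.9 J.
Photons incident: 120.9 / 6.266×10⁻¹⁹ = 1.929×10²⁰, i.e. 1.929×10²⁰/6.022×10²³ = 3.203×10⁻⁴ mol.
Photons absorbed: 0.591 × 3.203×10⁻⁴ = 1.893×10⁻⁴ mol.
Product: Φ × n_abs = 0.34 × 1.893×10⁻⁴ = 6.436×10⁻⁵ mol.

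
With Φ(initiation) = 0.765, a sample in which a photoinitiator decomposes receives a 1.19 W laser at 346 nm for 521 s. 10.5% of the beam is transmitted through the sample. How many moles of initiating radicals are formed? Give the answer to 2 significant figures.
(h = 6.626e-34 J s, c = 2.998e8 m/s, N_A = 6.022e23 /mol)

Photon energy at 346 nm: hc/λ = (6.626e-34)(2.998e8)/(346e-9) = 5.741e-19 J.
Energy delivered: (1.19 W)(521 s) = 620.0 J.
Photons incident: 620.0 / 5.741e-19 = 1.080e21, i.e. 1.080e21/6.022e23 = 0.001793 mol.
Fraction absorbed: 1 − 10.5/100 = 0.8950.
Photons absorbed: 0.8950 × 0.001793 = 0.001605 mol.
Product: Φ × n_abs = 0.765 × 0.001605 = 0.001228 mol.

0.0012 mol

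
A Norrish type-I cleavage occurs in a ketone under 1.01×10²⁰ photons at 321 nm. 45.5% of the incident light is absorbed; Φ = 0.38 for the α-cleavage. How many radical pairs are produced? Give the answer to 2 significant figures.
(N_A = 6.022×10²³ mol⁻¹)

1.7×10¹⁹ radical pairs

Moles of photons: 1.01×10²⁰ / 6.022×10²³ = 1.677×10⁻⁴ mol.
Photons absorbed: 0.455 × 1.677×10⁻⁴ = 7.630×10⁻⁵ mol.
Product: Φ × n_abs = 0.38 × 7.630×10⁻⁵ = 2.899×10⁻⁵ mol.
As a count: 2.899×10⁻⁵ × 6.022×10²³ = 1.7×10¹⁹.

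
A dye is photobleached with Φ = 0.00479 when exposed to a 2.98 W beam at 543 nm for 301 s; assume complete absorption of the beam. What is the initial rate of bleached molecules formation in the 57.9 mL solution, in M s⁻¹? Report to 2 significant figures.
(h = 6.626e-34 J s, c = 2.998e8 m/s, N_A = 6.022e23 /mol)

1.1e-6 M s⁻¹

Photon energy at 543 nm: hc/λ = (6.626e-34)(2.998e8)/(543e-9) = 3.658e-19 J.
Energy delivered: (2.98 W)(301 s) = 897.0 J.
Photons incident: 897.0 / 3.658e-19 = 2.452e21, i.e. 2.452e21/6.022e23 = 0.004072 mol.
Product formed: 0.00479 × 0.004072 = 1.950e-5 mol.
Rate: 1.950e-5 mol / (301 s × 0.0579 L) = 1.1e-6 M s⁻¹.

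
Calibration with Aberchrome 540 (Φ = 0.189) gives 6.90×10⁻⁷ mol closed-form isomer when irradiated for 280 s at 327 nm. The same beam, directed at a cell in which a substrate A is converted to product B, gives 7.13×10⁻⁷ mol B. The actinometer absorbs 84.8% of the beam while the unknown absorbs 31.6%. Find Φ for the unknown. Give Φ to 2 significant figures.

Φ = 0.52

Photons absorbed by the actinometer: 6.90×10⁻⁷ / 0.189 = 3.651×10⁻⁶ mol.
Incident flux: 3.651×10⁻⁶ / 0.848 = 4.305×10⁻⁶ einstein.
Absorbed by unknown: 0.316 × 4.305×10⁻⁶ = 1.360×10⁻⁶ mol.
Φ(unknown) = 7.13×10⁻⁷ / 1.360×10⁻⁶ = 0.52.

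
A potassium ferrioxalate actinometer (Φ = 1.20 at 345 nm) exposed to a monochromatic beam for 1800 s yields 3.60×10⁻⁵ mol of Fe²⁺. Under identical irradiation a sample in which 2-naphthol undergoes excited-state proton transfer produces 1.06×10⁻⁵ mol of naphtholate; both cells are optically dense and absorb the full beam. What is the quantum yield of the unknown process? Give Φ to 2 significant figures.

Photons absorbed by the actinometer: 3.60×10⁻⁵ / 1.20 = 3.000×10⁻⁵ mol.
Φ(unknown) = 1.06×10⁻⁵ / 3.000×10⁻⁵ = 0.35.

Φ = 0.35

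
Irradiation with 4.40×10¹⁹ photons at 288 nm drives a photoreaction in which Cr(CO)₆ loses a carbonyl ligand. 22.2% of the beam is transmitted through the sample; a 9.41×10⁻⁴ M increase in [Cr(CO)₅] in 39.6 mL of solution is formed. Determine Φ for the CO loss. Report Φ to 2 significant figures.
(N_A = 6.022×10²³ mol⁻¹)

Φ = 0.66

Product: (9.41×10⁻⁴ M)(0.0396 L) = 3.726×10⁻⁵ mol.
Moles of photons: 4.40×10¹⁹ / 6.022×10²³ = 7.307×10⁻⁵ mol.
Fraction absorbed: 1 − 22.2/100 = 0.7780.
Photons absorbed: 0.7780 × 7.307×10⁻⁵ = 5.685×10⁻⁵ mol.
Φ = 3.726×10⁻⁵ mol / 5.685×10⁻⁵ mol photons = 0.66.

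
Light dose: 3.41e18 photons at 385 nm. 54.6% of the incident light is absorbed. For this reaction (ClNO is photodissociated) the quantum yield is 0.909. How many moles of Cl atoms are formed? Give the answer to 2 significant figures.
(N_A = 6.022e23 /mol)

2.8e-6 mol

Moles of photons: 3.41e18 / 6.022e23 = 5.663e-6 mol.
Photons absorbed: 0.546 × 5.663e-6 = 3.092e-6 mol.
Product: Φ × n_abs = 0.909 × 3.092e-6 = 2.811e-6 mol.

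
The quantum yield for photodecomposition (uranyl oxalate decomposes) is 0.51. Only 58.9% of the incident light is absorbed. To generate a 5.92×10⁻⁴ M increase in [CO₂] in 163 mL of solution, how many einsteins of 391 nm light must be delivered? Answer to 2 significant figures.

Product: (5.92×10⁻⁴ M)(0.163 L) = 9.650×10⁻⁵ mol.
Photons that must be absorbed: 9.650×10⁻⁵ / 0.51 = 1.892×10⁻⁴ mol.
Incident photons needed: 1.892×10⁻⁴ / 0.589 = 3.212×10⁻⁴ mol.

3.2×10⁻⁴ einstein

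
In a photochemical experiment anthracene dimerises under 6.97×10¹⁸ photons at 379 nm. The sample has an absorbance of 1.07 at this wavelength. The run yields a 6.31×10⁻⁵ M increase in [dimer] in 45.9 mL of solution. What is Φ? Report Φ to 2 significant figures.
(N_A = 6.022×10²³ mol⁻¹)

Φ = 0.27

Product: (6.31×10⁻⁵ M)(0.0459 L) = 2.896×10⁻⁶ mol.
Moles of photons: 6.97×10¹⁸ / 6.022×10²³ = 1.157×10⁻⁵ mol.
Fraction absorbed: 1 − 10^(−1.07) = 0.9149.
Photons absorbed: 0.9149 × 1.157×10⁻⁵ = 1.059×10⁻⁵ mol.
Φ = 2.896×10⁻⁶ mol / 1.059×10⁻⁵ mol photons = 0.27.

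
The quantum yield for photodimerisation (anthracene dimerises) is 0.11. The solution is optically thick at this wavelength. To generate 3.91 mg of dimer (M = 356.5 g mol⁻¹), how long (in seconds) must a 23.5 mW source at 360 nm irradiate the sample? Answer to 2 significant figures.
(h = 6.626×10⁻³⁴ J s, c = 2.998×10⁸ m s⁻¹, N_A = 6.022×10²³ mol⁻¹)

t ≈ 1400 s

Product: 3.91 mg / 356.5 g mol⁻¹ = 1.097×10⁻⁵ mol.
Photons that must be absorbed: 1.097×10⁻⁵ / 0.11 = 9.973×10⁻⁵ mol.
Photon energy: hc/λ = 5.518×10⁻¹⁹ J; per mole, 3.323×10⁵ J mol⁻¹.
Energy required: 9.973×10⁻⁵ × 3.323×10⁵ = 33.14 J.
Time: 33.14 J / 0.0235 W = 1400 s.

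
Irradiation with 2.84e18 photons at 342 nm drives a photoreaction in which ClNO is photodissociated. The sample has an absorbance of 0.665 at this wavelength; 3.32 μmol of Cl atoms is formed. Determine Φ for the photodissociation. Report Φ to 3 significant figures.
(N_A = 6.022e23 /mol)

Product: 3.32 μmol = 3.32e-6 mol.
Moles of photons: 2.84e18 / 6.022e23 = 4.716e-6 mol.
Fraction absorbed: 1 − 10^(−0.665) = 0.7837.
Photons absorbed: 0.7837 × 4.716e-6 = 3.696e-6 mol.
Φ = 3.32e-6 mol / 3.696e-6 mol photons = 0.898.

Φ = 0.898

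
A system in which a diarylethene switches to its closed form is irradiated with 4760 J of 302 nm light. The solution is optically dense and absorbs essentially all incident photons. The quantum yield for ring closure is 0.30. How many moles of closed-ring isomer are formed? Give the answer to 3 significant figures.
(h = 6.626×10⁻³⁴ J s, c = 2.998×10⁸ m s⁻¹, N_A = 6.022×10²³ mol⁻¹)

Photon energy at 302 nm: hc/λ = (6.626×10⁻³⁴)(2.998×10⁸)/(302×10⁻⁹) = 6.578×10⁻¹⁹ J.
Photons incident: 4760 / 6.578×10⁻¹⁹ = 7.236×10²¹, i.e. 7.236×10²¹/6.022×10²³ = 0.01202 mol.
Product: Φ × n_abs = 0.30 × 0.01202 = 0.003606 mol.

0.00361 mol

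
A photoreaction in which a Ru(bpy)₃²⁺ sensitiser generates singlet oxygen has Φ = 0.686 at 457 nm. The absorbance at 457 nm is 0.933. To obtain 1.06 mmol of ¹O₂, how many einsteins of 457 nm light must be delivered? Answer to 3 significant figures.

0.00175 einstein

Product: 1.06 mmol = 0.00106 mol.
Photons that must be absorbed: 0.00106 / 0.686 = 0.001545 mol.
Fraction absorbed: 1 − 10^(−0.933) = 0.8833.
Incident photons needed: 0.001545 / 0.8833 = 0.001749 mol.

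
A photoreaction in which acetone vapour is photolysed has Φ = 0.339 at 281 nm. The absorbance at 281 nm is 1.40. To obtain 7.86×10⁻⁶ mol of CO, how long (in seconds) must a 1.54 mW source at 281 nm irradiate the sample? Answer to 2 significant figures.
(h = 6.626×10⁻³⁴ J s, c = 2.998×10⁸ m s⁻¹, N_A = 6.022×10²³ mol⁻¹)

Photons that must be absorbed: 7.86×10⁻⁶ / 0.339 = 2.319×10⁻⁵ mol.
Fraction absorbed: 1 − 10^(−1.40) = 0.9602.
Incident photons needed: 2.319×10⁻⁵ / 0.9602 = 2.415×10⁻⁵ mol.
Photon energy: hc/λ = 7.069×10⁻¹⁹ J; per mole, 4.257×10⁵ J mol⁻¹.
Energy required: 2.415×10⁻⁵ × 4.257×10⁵ = 10.28 J.
Time: 10.28 J / 0.00154 W = 6700 s.

t ≈ 6700 s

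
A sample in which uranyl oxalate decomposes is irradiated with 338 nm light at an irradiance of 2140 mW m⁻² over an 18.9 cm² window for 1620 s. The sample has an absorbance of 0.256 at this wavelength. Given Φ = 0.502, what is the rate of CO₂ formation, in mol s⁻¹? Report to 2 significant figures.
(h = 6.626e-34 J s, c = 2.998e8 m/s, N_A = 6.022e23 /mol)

2.6e-9 mol s⁻¹

Photon energy at 338 nm: hc/λ = (6.626e-34)(2.998e8)/(338e-9) = 5.877e-19 J.
Energy delivered: (2140 mW m⁻²)(18.9e-4 m²)(1620 s) = 6.552 J.
Photons incident: 6.552 / 5.877e-19 = 1.115e19, i.e. 1.115e19/6.022e23 = 1.852e-5 mol.
Fraction absorbed: 1 − 10^(−0.256) = 0.4454.
Photons absorbed: 0.4454 × 1.852e-5 = 8.249e-6 mol.
Product formed: 0.502 × 8.249e-6 = 4.141e-6 mol.
Rate: 4.141e-6 / 1620 s = 2.6e-9 mol s⁻¹.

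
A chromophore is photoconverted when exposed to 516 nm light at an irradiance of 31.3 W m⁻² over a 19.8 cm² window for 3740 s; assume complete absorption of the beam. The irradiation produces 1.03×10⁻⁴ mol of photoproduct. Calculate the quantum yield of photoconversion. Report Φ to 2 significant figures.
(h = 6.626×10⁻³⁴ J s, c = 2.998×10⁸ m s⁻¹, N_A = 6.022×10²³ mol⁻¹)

Φ = 0.10

Photon energy at 516 nm: hc/λ = (6.626×10⁻³⁴)(2.998×10⁸)/(516×10⁻⁹) = 3.850×10⁻¹⁹ J.
Energy delivered: (31.3 W m⁻²)(19.8×10⁻⁴ m²)(3740 s) = 231.8 J.
Photons incident: 231.8 / 3.850×10⁻¹⁹ = 6.021×10²⁰, i.e. 6.021×10²⁰/6.022×10²³ = 9.998×10⁻⁴ mol.
Φ = 1.03×10⁻⁴ mol / 9.998×10⁻⁴ mol photons = 0.10.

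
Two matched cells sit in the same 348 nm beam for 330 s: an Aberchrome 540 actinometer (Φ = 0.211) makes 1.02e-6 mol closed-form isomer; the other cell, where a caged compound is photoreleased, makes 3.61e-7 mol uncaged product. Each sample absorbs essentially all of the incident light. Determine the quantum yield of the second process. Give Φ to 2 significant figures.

Photons absorbed by the actinometer: 1.02e-6 / 0.211 = 4.834e-6 mol.
Φ(unknown) = 3.61e-7 / 4.834e-6 = 0.075.

Φ = 0.075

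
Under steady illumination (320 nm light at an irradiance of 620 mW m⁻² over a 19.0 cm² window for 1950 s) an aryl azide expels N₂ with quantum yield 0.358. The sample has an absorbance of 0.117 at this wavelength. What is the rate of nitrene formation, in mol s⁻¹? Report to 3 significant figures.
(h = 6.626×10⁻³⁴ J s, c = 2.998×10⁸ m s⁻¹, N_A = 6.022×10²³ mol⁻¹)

2.66×10⁻¹⁰ mol s⁻¹

Photon energy at 320 nm: hc/λ = (6.626×10⁻³⁴)(2.998×10⁸)/(320×10⁻⁹) = 6.208×10⁻¹⁹ J.
Energy delivered: (620 mW m⁻²)(19.0×10⁻⁴ m²)(1950 s) = 2.297 J.
Photons incident: 2.297 / 6.208×10⁻¹⁹ = 3.700×10¹⁸, i.e. 3.700×10¹⁸/6.022×10²³ = 6.144×10⁻⁶ mol.
Fraction absorbed: 1 − 10^(−0.117) = 0.2362.
Photons absorbed: 0.2362 × 6.144×10⁻⁶ = 1.451×10⁻⁶ mol.
Product formed: 0.358 × 1.451×10⁻⁶ = 5.195×10⁻⁷ mol.
Rate: 5.195×10⁻⁷ / 1950 s = 2.66×10⁻¹⁰ mol s⁻¹.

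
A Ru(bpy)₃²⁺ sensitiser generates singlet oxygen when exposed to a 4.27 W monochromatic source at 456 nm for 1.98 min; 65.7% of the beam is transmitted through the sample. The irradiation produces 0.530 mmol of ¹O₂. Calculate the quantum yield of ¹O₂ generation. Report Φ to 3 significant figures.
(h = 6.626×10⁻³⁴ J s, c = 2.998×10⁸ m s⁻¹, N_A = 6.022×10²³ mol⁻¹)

Product: 0.530 mmol = 5.30×10⁻⁴ mol.
Photon energy at 456 nm: hc/λ = (6.626×10⁻³⁴)(2.998×10⁸)/(456×10⁻⁹) = 4.356×10⁻¹⁹ J.
Energy delivered: (4.27 W)(118.8 s) = 507.3 J.
Photons incident: 507.3 / 4.356×10⁻¹⁹ = 1.165×10²¹, i.e. 1.165×10²¹/6.022×10²³ = 0.001935 mol.
Fraction absorbed: 1 − 65.7/100 = 0.3430.
Photons absorbed: 0.3430 × 0.001935 = 6.637×10⁻⁴ mol.
Φ = 5.30×10⁻⁴ mol / 6.637×10⁻⁴ mol photons = 0.799.

Φ = 0.799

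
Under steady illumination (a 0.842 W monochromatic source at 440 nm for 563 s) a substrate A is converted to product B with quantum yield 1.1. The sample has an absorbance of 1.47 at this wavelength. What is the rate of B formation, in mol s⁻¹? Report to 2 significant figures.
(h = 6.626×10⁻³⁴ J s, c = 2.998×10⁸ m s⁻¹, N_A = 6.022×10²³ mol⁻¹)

Photon energy at 440 nm: hc/λ = (6.626×10⁻³⁴)(2.998×10⁸)/(440×10⁻⁹) = 4.515×10⁻¹⁹ J.
Energy delivered: (0.842 W)(563 s) = 474.0 J.
Photons incident: 474.0 / 4.515×10⁻¹⁹ = 1.050×10²¹, i.e. 1.050×10²¹/6.022×10²³ = 0.001744 mol.
Fraction absorbed: 1 − 10^(−1.47) = 0.9661.
Photons absorbed: 0.9661 × 0.001744 = 0.001685 mol.
Product formed: 1.1 × 0.001685 = 0.001854 mol.
Rate: 0.001854 / 563 s = 3.3×10⁻⁶ mol s⁻¹.

3.3×10⁻⁶ mol s⁻¹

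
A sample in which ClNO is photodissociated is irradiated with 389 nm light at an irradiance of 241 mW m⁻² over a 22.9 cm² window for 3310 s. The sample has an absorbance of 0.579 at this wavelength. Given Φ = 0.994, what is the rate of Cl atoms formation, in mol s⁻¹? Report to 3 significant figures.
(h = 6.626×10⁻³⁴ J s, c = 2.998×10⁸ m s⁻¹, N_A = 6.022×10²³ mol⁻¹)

Photon energy at 389 nm: hc/λ = (6.626×10⁻³⁴)(2.998×10⁸)/(389×10⁻⁹) = 5.107×10⁻¹⁹ J.
Energy delivered: (241 mW m⁻²)(22.9×10⁻⁴ m²)(3310 s) = 1.827 J.
Photons incident: 1.827 / 5.107×10⁻¹⁹ = 3.577×10¹⁸, i.e. 3.577×10¹⁸/6.022×10²³ = 5.940×10⁻⁶ mol.
Fraction absorbed: 1 − 10^(−0.579) = 0.7364.
Photons absorbed: 0.7364 × 5.940×10⁻⁶ = 4.374×10⁻⁶ mol.
Product formed: 0.994 × 4.374×10⁻⁶ = 4.348×10⁻⁶ mol.
Rate: 4.348×10⁻⁶ / 3310 s = 1.31×10⁻⁹ mol s⁻¹.

1.31×10⁻⁹ mol s⁻¹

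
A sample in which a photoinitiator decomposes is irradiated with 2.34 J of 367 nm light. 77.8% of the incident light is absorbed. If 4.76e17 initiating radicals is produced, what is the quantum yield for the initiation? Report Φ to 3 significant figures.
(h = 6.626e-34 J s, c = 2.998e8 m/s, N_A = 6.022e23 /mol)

Product: 4.76e17 / 6.022e23 = 7.904e-7 mol.
Photon energy at 367 nm: hc/λ = (6.626e-34)(2.998e8)/(367e-9) = 5.413e-19 J.
Photons incident: 2.34 / 5.413e-19 = 4.323e18, i.e. 4.323e18/6.022e23 = 7.179e-6 mol.
Photons absorbed: 0.778 × 7.179e-6 = 5.585e-6 mol.
Φ = 7.904e-7 mol / 5.585e-6 mol photons = 0.142.

Φ = 0.142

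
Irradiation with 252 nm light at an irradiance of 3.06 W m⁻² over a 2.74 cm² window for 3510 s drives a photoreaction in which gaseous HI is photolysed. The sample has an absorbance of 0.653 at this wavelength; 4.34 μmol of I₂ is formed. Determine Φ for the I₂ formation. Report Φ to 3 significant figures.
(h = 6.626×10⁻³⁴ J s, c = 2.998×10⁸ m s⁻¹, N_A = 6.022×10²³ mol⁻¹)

Φ = 0.900

Product: 4.34 μmol = 4.34×10⁻⁶ mol.
Photon energy at 252 nm: hc/λ = (6.626×10⁻³⁴)(2.998×10⁸)/(252×10⁻⁹) = 7.883×10⁻¹⁹ J.
Energy delivered: (3.06 W m⁻²)(2.74×10⁻⁴ m²)(3510 s) = 2.943 J.
Photons incident: 2.943 / 7.883×10⁻¹⁹ = 3.733×10¹⁸, i.e. 3.733×10¹⁸/6.022×10²³ = 6.199×10⁻⁶ mol.
Fraction absorbed: 1 − 10^(−0.653) = 0.7777.
Photons absorbed: 0.7777 × 6.199×10⁻⁶ = 4.821×10⁻⁶ mol.
Φ = 4.34×10⁻⁶ mol / 4.821×10⁻⁶ mol photons = 0.900.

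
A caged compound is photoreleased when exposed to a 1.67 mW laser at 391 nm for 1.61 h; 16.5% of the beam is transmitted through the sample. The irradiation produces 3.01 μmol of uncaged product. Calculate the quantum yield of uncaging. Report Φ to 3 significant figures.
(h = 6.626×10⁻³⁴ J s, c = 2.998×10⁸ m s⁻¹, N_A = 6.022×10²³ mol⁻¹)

Product: 3.01 μmol = 3.01×10⁻⁶ mol.
Photon energy at 391 nm: hc/λ = (6.626×10⁻³⁴)(2.998×10⁸)/(391×10⁻⁹) = 5.080×10⁻¹⁹ J.
Energy delivered: (1.67 mW)(5796 s) = 9.679 J.
Photons incident: 9.679 / 5.080×10⁻¹⁹ = 1.905×10¹⁹, i.e. 1.905×10¹⁹/6.022×10²³ = 3.163×10⁻⁵ mol.
Fraction absorbed: 1 − 16.5/100 = 0.8350.
Photons absorbed: 0.8350 × 3.163×10⁻⁵ = 2.641×10⁻⁵ mol.
Φ = 3.01×10⁻⁶ mol / 2.641×10⁻⁵ mol photons = 0.114.

Φ = 0.114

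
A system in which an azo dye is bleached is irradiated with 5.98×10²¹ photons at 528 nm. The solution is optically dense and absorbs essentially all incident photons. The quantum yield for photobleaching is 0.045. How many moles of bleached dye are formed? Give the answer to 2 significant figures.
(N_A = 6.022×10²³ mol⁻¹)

4.5×10⁻⁴ mol

Moles of photons: 5.98×10²¹ / 6.022×10²³ = 0.009930 mol.
Product: Φ × n_abs = 0.045 × 0.009930 = 4.468×10⁻⁴ mol.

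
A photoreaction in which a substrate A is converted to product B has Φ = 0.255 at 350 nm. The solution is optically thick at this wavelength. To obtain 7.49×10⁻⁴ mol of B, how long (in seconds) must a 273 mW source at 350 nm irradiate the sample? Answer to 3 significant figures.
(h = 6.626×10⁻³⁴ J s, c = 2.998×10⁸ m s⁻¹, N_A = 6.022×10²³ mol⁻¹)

t ≈ 3680 s

Photons that must be absorbed: 7.49×10⁻⁴ / 0.255 = 0.002937 mol.
Photon energy: hc/λ = 5.676×10⁻¹⁹ J; per mole, 3.418×10⁵ J mol⁻¹.
Energy required: 0.002937 × 3.418×10⁵ = 1004 J.
Time: 1004 J / 0.273 W = 3680 s.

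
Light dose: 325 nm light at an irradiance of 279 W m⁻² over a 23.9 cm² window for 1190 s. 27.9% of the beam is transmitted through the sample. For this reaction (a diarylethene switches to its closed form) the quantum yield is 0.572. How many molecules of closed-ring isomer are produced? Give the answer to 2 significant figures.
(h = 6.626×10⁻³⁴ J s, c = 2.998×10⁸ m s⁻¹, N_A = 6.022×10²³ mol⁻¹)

Photon energy at 325 nm: hc/λ = (6.626×10⁻³⁴)(2.998×10⁸)/(325×10⁻⁹) = 6.112×10⁻¹⁹ J.
Energy delivered: (279 W m⁻²)(23.9×10⁻⁴ m²)(1190 s) = 793.5 J.
Photons incident: 793.5 / 6.112×10⁻¹⁹ = 1.298×10²¹, i.e. 1.298×10²¹/6.022×10²³ = 0.002155 mol.
Fraction absorbed: 1 − 27.9/100 = 0.7210.
Photons absorbed: 0.7210 × 0.002155 = 0.001554 mol.
Product: Φ × n_abs = 0.572 × 0.001554 = 8.889×10⁻⁴ mol.
As a count: 8.889×10⁻⁴ × 6.022×10²³ = 5.4×10²⁰.

5.4×10²⁰ molecules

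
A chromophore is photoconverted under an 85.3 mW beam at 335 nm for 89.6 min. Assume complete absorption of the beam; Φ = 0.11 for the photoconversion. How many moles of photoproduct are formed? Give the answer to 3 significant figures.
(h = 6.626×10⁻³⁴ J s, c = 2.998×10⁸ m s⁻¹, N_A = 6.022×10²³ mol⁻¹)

Photon energy at 335 nm: hc/λ = (6.626×10⁻³⁴)(2.998×10⁸)/(335×10⁻⁹) = 5.930×10⁻¹⁹ J.
Energy delivered: (85.3 mW)(5376 s) = 458.6 J.
Photons incident: 458.6 / 5.930×10⁻¹⁹ = 7.734×10²⁰, i.e. 7.734×10²⁰/6.022×10²³ = 0.001284 mol.
Product: Φ × n_abs = 0.11 × 0.001284 = 1.412×10⁻⁴ mol.

1.41×10⁻⁴ mol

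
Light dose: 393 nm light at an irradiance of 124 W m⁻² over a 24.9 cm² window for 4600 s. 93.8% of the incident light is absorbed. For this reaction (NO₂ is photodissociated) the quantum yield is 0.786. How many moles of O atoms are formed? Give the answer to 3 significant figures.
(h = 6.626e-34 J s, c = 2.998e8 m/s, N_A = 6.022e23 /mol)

0.00344 mol

Photon energy at 393 nm: hc/λ = (6.626e-34)(2.998e8)/(393e-9) = 5.055e-19 J.
Energy delivered: (124 W m⁻²)(24.9e-4 m²)(4600 s) = 1420 J.
Photons incident: 1420 / 5.055e-19 = 2.809e21, i.e. 2.809e21/6.022e23 = 0.004665 mol.
Photons absorbed: 0.938 × 0.004665 = 0.004376 mol.
Product: Φ × n_abs = 0.786 × 0.004376 = 0.003440 mol.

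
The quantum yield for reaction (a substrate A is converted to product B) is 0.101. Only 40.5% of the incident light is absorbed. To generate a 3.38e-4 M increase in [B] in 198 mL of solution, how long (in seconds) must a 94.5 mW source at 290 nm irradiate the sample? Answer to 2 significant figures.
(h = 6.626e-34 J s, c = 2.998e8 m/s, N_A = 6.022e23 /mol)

t ≈ 7100 s

Product: (3.38e-4 M)(0.198 L) = 6.692e-5 mol.
Photons that must be absorbed: 6.692e-5 / 0.101 = 6.626e-4 mol.
Incident photons needed: 6.626e-4 / 0.405 = 0.001636 mol.
Photon energy: hc/λ = 6.850e-19 J; per mole, 4.125e5 J mol⁻¹.
Energy required: 0.001636 × 4.125e5 = 674.9 J.
Time: 674.9 J / 0.0945 W = 7100 s.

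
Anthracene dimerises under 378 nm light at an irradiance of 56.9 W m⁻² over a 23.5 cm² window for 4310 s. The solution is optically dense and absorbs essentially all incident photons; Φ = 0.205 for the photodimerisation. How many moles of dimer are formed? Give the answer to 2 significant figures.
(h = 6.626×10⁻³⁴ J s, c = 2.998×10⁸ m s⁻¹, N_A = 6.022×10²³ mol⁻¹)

3.7×10⁻⁴ mol

Photon energy at 378 nm: hc/λ = (6.626×10⁻³⁴)(2.998×10⁸)/(378×10⁻⁹) = 5.255×10⁻¹⁹ J.
Energy delivered: (56.9 W m⁻²)(23.5×10⁻⁴ m²)(4310 s) = 576.3 J.
Photons incident: 576.3 / 5.255×10⁻¹⁹ = 1.097×10²¹, i.e. 1.097×10²¹/6.022×10²³ = 0.001822 mol.
Product: Φ × n_abs = 0.205 × 0.001822 = 3.735×10⁻⁴ mol.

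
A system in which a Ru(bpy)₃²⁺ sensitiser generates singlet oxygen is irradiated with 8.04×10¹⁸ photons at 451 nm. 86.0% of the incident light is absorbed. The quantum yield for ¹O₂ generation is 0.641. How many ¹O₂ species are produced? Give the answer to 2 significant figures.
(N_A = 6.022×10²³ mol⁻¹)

Moles of photons: 8.04×10¹⁸ / 6.022×10²³ = 1.335×10⁻⁵ mol.
Photons absorbed: 0.860 × 1.335×10⁻⁵ = 1.148×10⁻⁵ mol.
Product: Φ × n_abs = 0.641 × 1.148×10⁻⁵ = 7.359×10⁻⁶ mol.
As a count: 7.359×10⁻⁶ × 6.022×10²³ = 4.4×10¹⁸.

4.4×10¹⁸ species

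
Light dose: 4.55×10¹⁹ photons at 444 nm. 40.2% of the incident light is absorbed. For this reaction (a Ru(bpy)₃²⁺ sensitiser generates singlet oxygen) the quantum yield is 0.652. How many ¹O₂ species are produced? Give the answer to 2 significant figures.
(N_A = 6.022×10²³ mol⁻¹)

1.2×10¹⁹ species

Moles of photons: 4.55×10¹⁹ / 6.022×10²³ = 7.556×10⁻⁵ mol.
Photons absorbed: 0.402 × 7.556×10⁻⁵ = 3.038×10⁻⁵ mol.
Product: Φ × n_abs = 0.652 × 3.038×10⁻⁵ = 1.981×10⁻⁵ mol.
As a count: 1.981×10⁻⁵ × 6.022×10²³ = 1.2×10¹⁹.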